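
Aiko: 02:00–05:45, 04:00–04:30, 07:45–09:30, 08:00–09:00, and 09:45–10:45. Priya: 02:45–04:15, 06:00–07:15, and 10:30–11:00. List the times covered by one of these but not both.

Merge the first list: 02:00–05:45, 07:45–09:30, 09:45–10:45.
Only in the first: 02:00–02:45, 04:15–05:45, 07:45–09:30, 09:45–10:30.
Only in the second: 06:00–07:15, 10:45–11:00.
Together these are the periods covered by exactly one.

02:00–02:45, 04:15–05:45, 06:00–07:15, 07:45–09:30, 09:45–10:30, 10:45–11:00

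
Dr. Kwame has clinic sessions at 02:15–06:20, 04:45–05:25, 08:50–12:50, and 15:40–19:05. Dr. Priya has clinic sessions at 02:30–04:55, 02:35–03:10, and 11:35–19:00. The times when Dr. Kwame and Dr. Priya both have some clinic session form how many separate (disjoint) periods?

A, merged: 02:15-06:20, 08:50-12:50, 15:40-19:05.
B, merged: 02:30-04:55, 11:35-19:00.
A ∩ B = 02:30-04:55, 11:35-12:50, 15:40-19:00.
That is 3 disjoint pieces.

3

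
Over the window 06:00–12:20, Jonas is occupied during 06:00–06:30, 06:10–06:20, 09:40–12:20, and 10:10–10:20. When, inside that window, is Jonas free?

06:30-09:40

The merged coverage is 06:00-06:30, 09:40-12:20.
Gaps within 06:00-12:20: 06:30-09:40.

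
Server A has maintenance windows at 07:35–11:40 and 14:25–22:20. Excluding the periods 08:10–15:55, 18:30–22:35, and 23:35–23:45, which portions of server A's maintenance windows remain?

07:35–11:40 with B removed leaves 07:35–08:10.
14:25–22:20 with B removed leaves 15:55–18:30.

07:35–08:10, 15:55–18:30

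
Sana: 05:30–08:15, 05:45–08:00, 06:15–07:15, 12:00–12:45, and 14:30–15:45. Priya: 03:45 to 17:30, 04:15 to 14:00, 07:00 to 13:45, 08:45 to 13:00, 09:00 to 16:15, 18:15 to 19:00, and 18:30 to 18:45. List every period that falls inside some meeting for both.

First set merges to 05:30-08:15, 12:00-12:45, 14:30-15:45.
Second set merges to 03:45-17:30, 18:15-19:00.
05:30-08:15 meets the second set on 05:30-08:15.
12:00-12:45 meets the second set on 12:00-12:45.
14:30-15:45 meets the second set on 14:30-15:45.

05:30-08:15, 12:00-12:45, 14:30-15:45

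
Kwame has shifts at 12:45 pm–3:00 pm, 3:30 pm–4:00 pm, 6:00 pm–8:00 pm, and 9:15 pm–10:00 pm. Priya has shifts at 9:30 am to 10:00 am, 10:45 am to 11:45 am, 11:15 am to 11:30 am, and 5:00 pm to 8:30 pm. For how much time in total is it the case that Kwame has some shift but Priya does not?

B, merged: 9:30 am-10:00 am, 10:45 am-11:45 am, 5:00 pm-8:30 pm.
A \ B = 12:45 pm-3:00 pm, 3:30 pm-4:00 pm, 9:15 pm-10:00 pm.
Total: 2 h 15 min + 30 min + 45 min = 3 h 30 min.

3 h 30 min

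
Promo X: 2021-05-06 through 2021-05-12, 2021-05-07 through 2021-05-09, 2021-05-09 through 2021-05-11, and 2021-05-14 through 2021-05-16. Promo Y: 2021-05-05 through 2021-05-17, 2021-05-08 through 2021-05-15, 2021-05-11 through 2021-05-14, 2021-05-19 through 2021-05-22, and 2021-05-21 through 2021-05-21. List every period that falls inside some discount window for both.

2021-05-06 through 2021-05-12, 2021-05-14 through 2021-05-16

A, merged: 2021-05-06 through 2021-05-12, 2021-05-14 through 2021-05-16.
B, merged: 2021-05-05 through 2021-05-17, 2021-05-19 through 2021-05-22.
2021-05-06 through 2021-05-12 ∩ B → 2021-05-06 through 2021-05-12.
2021-05-14 through 2021-05-16 ∩ B → 2021-05-14 through 2021-05-16.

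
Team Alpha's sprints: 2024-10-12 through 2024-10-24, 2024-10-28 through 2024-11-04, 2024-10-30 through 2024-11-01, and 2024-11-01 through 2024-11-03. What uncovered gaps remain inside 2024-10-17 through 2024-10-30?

After merging, the occupied span is 2024-10-12 through 2024-10-24, 2024-10-28 through 2024-11-04.
Gaps within 2024-10-17 through 2024-10-30: 2024-10-25 through 2024-10-27.

2024-10-25 through 2024-10-27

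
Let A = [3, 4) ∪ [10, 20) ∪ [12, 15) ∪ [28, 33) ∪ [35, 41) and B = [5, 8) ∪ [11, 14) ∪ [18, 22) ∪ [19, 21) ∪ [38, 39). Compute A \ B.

[3, 4) ∪ [10, 11) ∪ [14, 18) ∪ [28, 33) ∪ [35, 38) ∪ [39, 41)

A, merged: [3, 4), [10, 20), [28, 33), [35, 41).
B, merged: [5, 8), [11, 14), [18, 22), [38, 39).
[3, 4) is untouched.
[10, 20) with B removed leaves [10, 11), [14, 18).
[28, 33) is untouched.
[35, 41) with B removed leaves [35, 38), [39, 41).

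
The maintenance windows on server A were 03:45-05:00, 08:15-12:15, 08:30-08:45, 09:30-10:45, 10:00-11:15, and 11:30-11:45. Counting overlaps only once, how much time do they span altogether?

Merged: 03:45–05:00, 08:15–12:15.
Lengths: 1 h 15 min + 4 h = 5 h 15 min.

5 h 15 min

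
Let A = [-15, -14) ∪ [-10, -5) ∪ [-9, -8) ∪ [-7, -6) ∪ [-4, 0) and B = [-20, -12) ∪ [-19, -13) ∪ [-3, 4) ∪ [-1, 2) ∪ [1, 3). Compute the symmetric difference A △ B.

Merge the first list: [-15, -14), [-10, -5), [-4, 0).
Merge the second list: [-20, -12), [-3, 4).
A but not B: [-10, -5), [-4, -3).
B but not A: [-20, -15), [-14, -12), [0, 4).
Combining gives A △ B.

[-20, -15) ∪ [-14, -12) ∪ [-10, -5) ∪ [-4, -3) ∪ [0, 4)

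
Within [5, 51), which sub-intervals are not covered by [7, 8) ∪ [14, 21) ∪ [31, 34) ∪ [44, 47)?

[5, 7) ∪ [8, 14) ∪ [21, 31) ∪ [34, 44) ∪ [47, 51)

Covered (merged): [7, 8), [14, 21), [31, 34), [44, 47).
Complement within [5, 51): [5, 7), [8, 14), [21, 31), [34, 44), [47, 51).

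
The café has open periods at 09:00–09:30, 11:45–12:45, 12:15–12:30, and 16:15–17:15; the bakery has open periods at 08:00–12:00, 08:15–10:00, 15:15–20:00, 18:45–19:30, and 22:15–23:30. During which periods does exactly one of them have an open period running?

08:00-09:00, 09:30-11:45, 12:00-12:45, 15:15-16:15, 17:15-20:00, 22:15-23:30

Merge the first list: 09:00-09:30, 11:45-12:45, 16:15-17:15.
Merge the second list: 08:00-12:00, 15:15-20:00, 22:15-23:30.
Only in the first: 12:00-12:45.
Only in the second: 08:00-09:00, 09:30-11:45, 15:15-16:15, 17:15-20:00, 22:15-23:30.
Together these are the periods covered by exactly one.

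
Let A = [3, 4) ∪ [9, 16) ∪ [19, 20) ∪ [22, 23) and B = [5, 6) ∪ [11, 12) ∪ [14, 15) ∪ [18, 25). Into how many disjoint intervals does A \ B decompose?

4

A \ B = [3, 4), [9, 11), [12, 14), [15, 16).
That is 4 disjoint pieces.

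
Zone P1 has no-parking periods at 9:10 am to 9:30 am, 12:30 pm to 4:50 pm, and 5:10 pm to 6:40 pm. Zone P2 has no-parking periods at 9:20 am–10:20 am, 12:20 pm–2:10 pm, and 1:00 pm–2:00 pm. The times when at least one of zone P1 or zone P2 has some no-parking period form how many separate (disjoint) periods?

Second set merges to 9:20 am-10:20 am, 12:20 pm-2:10 pm.
A ∪ B = 9:10 am-10:20 am, 12:20 pm-4:50 pm, 5:10 pm-6:40 pm.
That is 3 disjoint pieces.

3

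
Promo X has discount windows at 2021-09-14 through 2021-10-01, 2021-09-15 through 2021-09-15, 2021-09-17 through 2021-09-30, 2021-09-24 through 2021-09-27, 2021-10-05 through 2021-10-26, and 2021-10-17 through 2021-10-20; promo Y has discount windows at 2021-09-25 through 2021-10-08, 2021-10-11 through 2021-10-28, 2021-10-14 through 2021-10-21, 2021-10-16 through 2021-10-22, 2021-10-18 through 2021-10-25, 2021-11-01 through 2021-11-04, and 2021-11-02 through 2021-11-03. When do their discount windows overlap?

2021-09-25 through 2021-10-01, 2021-10-05 through 2021-10-08, 2021-10-11 through 2021-10-26

A, merged: 2021-09-14 through 2021-10-01, 2021-10-05 through 2021-10-26.
B, merged: 2021-09-25 through 2021-10-08, 2021-10-11 through 2021-10-28, 2021-11-01 through 2021-11-04.
2021-09-14 through 2021-10-01 overlaps B on 2021-09-25 through 2021-10-01.
2021-10-05 through 2021-10-26 overlaps B on 2021-10-05 through 2021-10-08, 2021-10-11 through 2021-10-26.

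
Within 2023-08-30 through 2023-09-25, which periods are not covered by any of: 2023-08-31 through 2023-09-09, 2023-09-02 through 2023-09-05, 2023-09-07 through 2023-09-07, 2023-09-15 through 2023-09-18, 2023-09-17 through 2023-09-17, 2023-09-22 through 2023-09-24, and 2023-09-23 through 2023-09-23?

Covered (merged): 2023-08-31 through 2023-09-09, 2023-09-15 through 2023-09-18, 2023-09-22 through 2023-09-24.
Uncovered inside 2023-08-30 through 2023-09-25: 2023-08-30 through 2023-08-30, 2023-09-10 through 2023-09-14, 2023-09-19 through 2023-09-21, 2023-09-25 through 2023-09-25.

2023-08-30 through 2023-08-30, 2023-09-10 through 2023-09-14, 2023-09-19 through 2023-09-21, 2023-09-25 through 2023-09-25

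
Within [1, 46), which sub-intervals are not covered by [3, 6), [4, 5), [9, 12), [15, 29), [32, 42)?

[1, 3) ∪ [6, 9) ∪ [12, 15) ∪ [29, 32) ∪ [42, 46)

After merging, the occupied span is [3, 6), [9, 12), [15, 29), [32, 42).
Gaps within [1, 46): [1, 3), [6, 9), [12, 15), [29, 32), [42, 46).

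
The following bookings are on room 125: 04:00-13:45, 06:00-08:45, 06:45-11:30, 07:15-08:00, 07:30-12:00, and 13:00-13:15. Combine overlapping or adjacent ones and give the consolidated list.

04:00–13:45

06:00–08:45 overlaps/touches 04:00–13:45 → extend to 04:00–13:45.
06:45–11:30 overlaps/touches 04:00–13:45 → extend to 04:00–13:45.
07:15–08:00 overlaps/touches 04:00–13:45 → extend to 04:00–13:45.
07:30–12:00 overlaps/touches 04:00–13:45 → extend to 04:00–13:45.
13:00–13:15 overlaps/touches 04:00–13:45 → extend to 04:00–13:45.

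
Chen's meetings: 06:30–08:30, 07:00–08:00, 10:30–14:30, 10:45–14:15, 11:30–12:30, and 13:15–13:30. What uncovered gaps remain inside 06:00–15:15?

The merged coverage is 06:30–08:30, 10:30–14:30.
Uncovered inside 06:00–15:15: 06:00–06:30, 08:30–10:30, 14:30–15:15.

06:00–06:30, 08:30–10:30, 14:30–15:15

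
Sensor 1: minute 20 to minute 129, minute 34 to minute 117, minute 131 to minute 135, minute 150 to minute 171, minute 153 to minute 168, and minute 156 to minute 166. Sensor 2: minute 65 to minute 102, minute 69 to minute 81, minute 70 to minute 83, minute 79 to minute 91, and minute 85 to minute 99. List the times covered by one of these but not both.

minute 20 to minute 65, minute 102 to minute 129, minute 131 to minute 135, minute 150 to minute 171

Merge the first list: minute 20 to minute 129, minute 131 to minute 135, minute 150 to minute 171.
Merge the second list: minute 65 to minute 102.
A but not B: minute 20 to minute 65, minute 102 to minute 129, minute 131 to minute 135, minute 150 to minute 171.
B but not A: none.
Combining gives A △ B.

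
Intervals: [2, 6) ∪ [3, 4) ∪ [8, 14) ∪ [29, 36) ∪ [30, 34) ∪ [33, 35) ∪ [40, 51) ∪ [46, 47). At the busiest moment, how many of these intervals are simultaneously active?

3

At 33, 3 of the intervals are simultaneously active.
No point has more.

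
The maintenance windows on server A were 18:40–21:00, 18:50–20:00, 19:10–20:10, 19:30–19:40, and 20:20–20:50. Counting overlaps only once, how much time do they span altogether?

2 h 20 min

Merged: 18:40–21:00.
Length: 2 h 20 min.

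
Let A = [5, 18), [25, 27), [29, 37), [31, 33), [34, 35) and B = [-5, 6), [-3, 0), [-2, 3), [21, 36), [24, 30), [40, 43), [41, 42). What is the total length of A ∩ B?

10

First set merges to [5, 18), [25, 27), [29, 37).
Second set merges to [-5, 6), [21, 36), [40, 43).
A ∩ B = [5, 6), [25, 27), [29, 36).
Total: 1 + 2 + 7 = 10.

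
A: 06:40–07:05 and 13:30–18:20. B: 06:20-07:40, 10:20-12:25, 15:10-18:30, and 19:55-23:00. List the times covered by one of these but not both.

A but not B: 13:30-15:10.
B but not A: 06:20-06:40, 07:05-07:40, 10:20-12:25, 18:20-18:30, 19:55-23:00.
Combining gives A △ B.

06:20-06:40, 07:05-07:40, 10:20-12:25, 13:30-15:10, 18:20-18:30, 19:55-23:00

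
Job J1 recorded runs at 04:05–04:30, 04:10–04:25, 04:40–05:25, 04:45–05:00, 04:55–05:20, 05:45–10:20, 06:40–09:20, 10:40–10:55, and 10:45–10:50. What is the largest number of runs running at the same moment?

At 04:55, 3 of the intervals are simultaneously active.
No point has more.

3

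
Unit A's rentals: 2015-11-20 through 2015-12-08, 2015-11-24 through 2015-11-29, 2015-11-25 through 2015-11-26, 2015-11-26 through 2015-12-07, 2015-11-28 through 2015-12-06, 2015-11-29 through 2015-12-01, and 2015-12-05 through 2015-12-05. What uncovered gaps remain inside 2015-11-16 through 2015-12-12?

Covered (merged): 2015-11-20 through 2015-12-08.
Complement within 2015-11-16 through 2015-12-12: 2015-11-16 through 2015-11-19, 2015-12-09 through 2015-12-12.

2015-11-16 through 2015-11-19, 2015-12-09 through 2015-12-12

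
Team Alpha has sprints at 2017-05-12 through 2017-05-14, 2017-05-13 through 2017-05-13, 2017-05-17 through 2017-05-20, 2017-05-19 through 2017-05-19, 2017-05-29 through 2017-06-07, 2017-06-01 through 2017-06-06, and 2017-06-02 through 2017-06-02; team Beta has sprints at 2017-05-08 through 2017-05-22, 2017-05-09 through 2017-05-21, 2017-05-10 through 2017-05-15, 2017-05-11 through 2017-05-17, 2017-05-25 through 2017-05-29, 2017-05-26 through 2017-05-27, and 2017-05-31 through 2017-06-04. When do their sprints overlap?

First set merges to 2017-05-12 through 2017-05-14, 2017-05-17 through 2017-05-20, 2017-05-29 through 2017-06-07.
Second set merges to 2017-05-08 through 2017-05-22, 2017-05-25 through 2017-05-29, 2017-05-31 through 2017-06-04.
2017-05-12 through 2017-05-14 meets the second set on 2017-05-12 through 2017-05-14.
2017-05-17 through 2017-05-20 meets the second set on 2017-05-17 through 2017-05-20.
2017-05-29 through 2017-06-07 meets the second set on 2017-05-29 through 2017-05-29, 2017-05-31 through 2017-06-04.

2017-05-12 through 2017-05-14, 2017-05-17 through 2017-05-20, 2017-05-29 through 2017-05-29, 2017-05-31 through 2017-06-04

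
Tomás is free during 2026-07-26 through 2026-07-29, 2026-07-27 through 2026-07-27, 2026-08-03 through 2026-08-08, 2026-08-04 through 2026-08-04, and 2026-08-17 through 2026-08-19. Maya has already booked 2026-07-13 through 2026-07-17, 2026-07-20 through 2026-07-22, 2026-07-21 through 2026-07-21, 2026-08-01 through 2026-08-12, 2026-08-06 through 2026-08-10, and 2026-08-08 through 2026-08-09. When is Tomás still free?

2026-07-26 through 2026-07-29, 2026-08-17 through 2026-08-19

First set merges to 2026-07-26 through 2026-07-29, 2026-08-03 through 2026-08-08, 2026-08-17 through 2026-08-19.
Second set merges to 2026-07-13 through 2026-07-17, 2026-07-20 through 2026-07-22, 2026-08-01 through 2026-08-12.
2026-07-26 through 2026-07-29: no B overlap → unchanged.
2026-08-03 through 2026-08-08: fully covered by B → removed.
2026-08-17 through 2026-08-19: no B overlap → unchanged.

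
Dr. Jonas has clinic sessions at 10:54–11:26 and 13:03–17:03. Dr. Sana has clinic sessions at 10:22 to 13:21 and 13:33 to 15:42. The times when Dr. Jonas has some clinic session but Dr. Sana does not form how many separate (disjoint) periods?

A \ B = 13:21–13:33, 15:42–17:03.
That is 2 disjoint pieces.

2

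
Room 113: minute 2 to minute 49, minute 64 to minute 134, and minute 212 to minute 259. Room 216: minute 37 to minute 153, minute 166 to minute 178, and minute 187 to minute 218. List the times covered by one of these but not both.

minute 2 to minute 37, minute 49 to minute 64, minute 134 to minute 153, minute 166 to minute 178, minute 187 to minute 212, minute 218 to minute 259

Only in the first: minute 2 to minute 37, minute 218 to minute 259.
Only in the second: minute 49 to minute 64, minute 134 to minute 153, minute 166 to minute 178, minute 187 to minute 212.
Together these are the periods covered by exactly one.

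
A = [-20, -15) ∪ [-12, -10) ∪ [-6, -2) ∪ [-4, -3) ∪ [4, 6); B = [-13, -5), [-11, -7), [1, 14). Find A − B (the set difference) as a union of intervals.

First set merges to [-20, -15), [-12, -10), [-6, -2), [4, 6).
Second set merges to [-13, -5), [1, 14).
[-20, -15): no B overlap → unchanged.
[-12, -10): fully covered by B → removed.
[-6, -2) minus B → [-5, -2).
[4, 6): fully covered by B → removed.

[-20, -15) ∪ [-5, -2)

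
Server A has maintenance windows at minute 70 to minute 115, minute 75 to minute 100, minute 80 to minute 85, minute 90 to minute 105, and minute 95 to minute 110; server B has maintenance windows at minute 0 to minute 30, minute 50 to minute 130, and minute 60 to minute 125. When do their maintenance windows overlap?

A, merged: minute 70 to minute 115.
B, merged: minute 0 to minute 30, minute 50 to minute 130.
minute 70 to minute 115 overlaps B on minute 70 to minute 115.

minute 70 to minute 115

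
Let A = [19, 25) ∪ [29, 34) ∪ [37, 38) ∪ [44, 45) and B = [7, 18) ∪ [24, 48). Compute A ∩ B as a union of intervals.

[24, 25) ∪ [29, 34) ∪ [37, 38) ∪ [44, 45)

[19, 25) ∩ B → [24, 25).
[29, 34) ∩ B → [29, 34).
[37, 38) ∩ B → [37, 38).
[44, 45) ∩ B → [44, 45).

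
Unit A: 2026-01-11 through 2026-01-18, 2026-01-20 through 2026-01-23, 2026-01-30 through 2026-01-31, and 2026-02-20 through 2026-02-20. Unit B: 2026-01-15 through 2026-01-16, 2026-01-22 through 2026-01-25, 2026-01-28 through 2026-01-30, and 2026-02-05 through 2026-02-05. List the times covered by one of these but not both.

2026-01-11 through 2026-01-14, 2026-01-17 through 2026-01-18, 2026-01-20 through 2026-01-21, 2026-01-24 through 2026-01-25, 2026-01-28 through 2026-01-29, 2026-01-31 through 2026-01-31, 2026-02-05 through 2026-02-05, 2026-02-20 through 2026-02-20

A but not B: 2026-01-11 through 2026-01-14, 2026-01-17 through 2026-01-18, 2026-01-20 through 2026-01-21, 2026-01-31 through 2026-01-31, 2026-02-20 through 2026-02-20.
B but not A: 2026-01-24 through 2026-01-25, 2026-01-28 through 2026-01-29, 2026-02-05 through 2026-02-05.
Combining gives A △ B.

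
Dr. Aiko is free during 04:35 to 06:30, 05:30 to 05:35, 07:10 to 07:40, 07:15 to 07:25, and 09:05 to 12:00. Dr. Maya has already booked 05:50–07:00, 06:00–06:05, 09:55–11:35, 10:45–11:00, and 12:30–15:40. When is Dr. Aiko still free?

04:35-05:50, 07:10-07:40, 09:05-09:55, 11:35-12:00

Merge the first list: 04:35-06:30, 07:10-07:40, 09:05-12:00.
Merge the second list: 05:50-07:00, 09:55-11:35, 12:30-15:40.
04:35-06:30 \ B = 04:35-05:50.
07:10-07:40: nothing removed.
09:05-12:00 \ B = 09:05-09:55, 11:35-12:00.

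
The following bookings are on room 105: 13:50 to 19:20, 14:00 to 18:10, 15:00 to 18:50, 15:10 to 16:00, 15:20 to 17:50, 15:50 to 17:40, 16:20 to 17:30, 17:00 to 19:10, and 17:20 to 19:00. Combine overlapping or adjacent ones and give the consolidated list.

13:50–19:20

14:00–18:10 overlaps/touches 13:50–19:20 → extend to 13:50–19:20.
15:00–18:50 overlaps/touches 13:50–19:20 → extend to 13:50–19:20.
15:10–16:00 overlaps/touches 13:50–19:20 → extend to 13:50–19:20.
15:20–17:50 overlaps/touches 13:50–19:20 → extend to 13:50–19:20.
15:50–17:40 overlaps/touches 13:50–19:20 → extend to 13:50–19:20.
16:20–17:30 overlaps/touches 13:50–19:20 → extend to 13:50–19:20.
17:00–19:10 overlaps/touches 13:50–19:20 → extend to 13:50–19:20.
17:20–19:00 overlaps/touches 13:50–19:20 → extend to 13:50–19:20.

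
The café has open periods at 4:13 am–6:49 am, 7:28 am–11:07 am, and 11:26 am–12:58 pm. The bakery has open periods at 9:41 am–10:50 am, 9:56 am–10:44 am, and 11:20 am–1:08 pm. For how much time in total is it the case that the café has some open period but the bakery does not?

Second set merges to 9:41 am-10:50 am, 11:20 am-1:08 pm.
A \ B = 4:13 am-6:49 am, 7:28 am-9:41 am, 10:50 am-11:07 am.
Total: 2 h 36 min + 2 h 13 min + 17 min = 5 h 6 min.

5 h 6 min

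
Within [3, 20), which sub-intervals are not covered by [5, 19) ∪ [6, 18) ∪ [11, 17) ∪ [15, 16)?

Covered (merged): [5, 19).
Gaps within [3, 20): [3, 5), [19, 20).

[3, 5) ∪ [19, 20)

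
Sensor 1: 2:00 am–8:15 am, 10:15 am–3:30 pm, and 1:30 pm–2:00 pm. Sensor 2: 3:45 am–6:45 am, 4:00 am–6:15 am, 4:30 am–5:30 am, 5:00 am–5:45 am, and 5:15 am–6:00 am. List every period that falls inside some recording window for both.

A, merged: 2:00 am-8:15 am, 10:15 am-3:30 pm.
B, merged: 3:45 am-6:45 am.
2:00 am-8:15 am overlaps B on 3:45 am-6:45 am.
10:15 am-3:30 pm falls entirely outside B.

3:45 am-6:45 am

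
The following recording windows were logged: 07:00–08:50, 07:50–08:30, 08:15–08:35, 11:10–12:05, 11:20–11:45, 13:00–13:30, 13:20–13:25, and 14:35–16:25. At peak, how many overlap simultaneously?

At 08:15, 3 of the intervals are simultaneously active.
No point has more.

3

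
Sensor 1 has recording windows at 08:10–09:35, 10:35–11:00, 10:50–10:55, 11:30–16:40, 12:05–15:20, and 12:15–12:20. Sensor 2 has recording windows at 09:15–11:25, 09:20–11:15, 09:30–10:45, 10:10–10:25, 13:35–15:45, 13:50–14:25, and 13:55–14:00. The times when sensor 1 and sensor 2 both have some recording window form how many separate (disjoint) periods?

Merge the first list: 08:10–09:35, 10:35–11:00, 11:30–16:40.
Merge the second list: 09:15–11:25, 13:35–15:45.
A ∩ B = 09:15–09:35, 10:35–11:00, 13:35–15:45.
That is 3 disjoint pieces.

3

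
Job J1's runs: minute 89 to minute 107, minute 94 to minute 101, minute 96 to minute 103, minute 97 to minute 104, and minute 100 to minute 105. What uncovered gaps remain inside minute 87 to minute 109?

minute 87 to minute 89, minute 107 to minute 109

Covered (merged): minute 89 to minute 107.
Gaps within minute 87 to minute 109: minute 87 to minute 89, minute 107 to minute 109.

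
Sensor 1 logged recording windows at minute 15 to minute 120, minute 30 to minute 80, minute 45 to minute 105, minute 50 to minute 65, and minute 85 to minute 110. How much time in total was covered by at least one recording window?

105 minutes

Merged: minute 15 to minute 120.
Length: 105 minutes.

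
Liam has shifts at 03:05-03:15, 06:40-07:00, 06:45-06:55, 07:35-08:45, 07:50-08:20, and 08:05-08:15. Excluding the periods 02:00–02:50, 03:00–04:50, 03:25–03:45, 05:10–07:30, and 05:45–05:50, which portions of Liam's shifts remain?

A, merged: 03:05–03:15, 06:40–07:00, 07:35–08:45.
B, merged: 02:00–02:50, 03:00–04:50, 05:10–07:30.
03:05–03:15 lies entirely inside B → drops out.
06:40–07:00 lies entirely inside B → drops out.
07:35–08:45 is untouched.

07:35–08:45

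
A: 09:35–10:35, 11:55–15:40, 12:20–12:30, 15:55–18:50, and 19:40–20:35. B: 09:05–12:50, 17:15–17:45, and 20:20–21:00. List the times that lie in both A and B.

First set merges to 09:35-10:35, 11:55-15:40, 15:55-18:50, 19:40-20:35.
09:35-10:35 meets the second set on 09:35-10:35.
11:55-15:40 meets the second set on 11:55-12:50.
15:55-18:50 meets the second set on 17:15-17:45.
19:40-20:35 meets the second set on 20:20-20:35.

09:35-10:35, 11:55-12:50, 17:15-17:45, 20:20-20:35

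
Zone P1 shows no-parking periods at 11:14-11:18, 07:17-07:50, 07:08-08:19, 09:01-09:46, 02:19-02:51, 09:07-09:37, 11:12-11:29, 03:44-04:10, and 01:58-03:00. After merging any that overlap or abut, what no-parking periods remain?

01:58–03:00, 03:44–04:10, 07:08–08:19, 09:01–09:46, 11:12–11:29

Sort by start: 01:58–03:00, 02:19–02:51, 03:44–04:10, 07:08–08:19, 07:17–07:50, 09:01–09:46, 09:07–09:37, 11:12–11:29, 11:14–11:18.
02:19–02:51 overlaps/touches 01:58–03:00 → extend to 01:58–03:00.
03:44–04:10 is disjoint → start new block.
07:08–08:19 is disjoint → start new block.
07:17–07:50 overlaps/touches 07:08–08:19 → extend to 07:08–08:19.
09:01–09:46 is disjoint → start new block.
09:07–09:37 overlaps/touches 09:01–09:46 → extend to 09:01–09:46.
11:12–11:29 is disjoint → start new block.
11:14–11:18 overlaps/touches 11:12–11:29 → extend to 11:12–11:29.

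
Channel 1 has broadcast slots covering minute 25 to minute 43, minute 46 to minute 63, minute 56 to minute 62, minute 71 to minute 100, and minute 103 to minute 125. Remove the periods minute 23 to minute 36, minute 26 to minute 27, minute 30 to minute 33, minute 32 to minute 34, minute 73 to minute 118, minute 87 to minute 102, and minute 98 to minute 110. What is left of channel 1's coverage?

minute 36 to minute 43, minute 46 to minute 63, minute 71 to minute 73, minute 118 to minute 125

A, merged: minute 25 to minute 43, minute 46 to minute 63, minute 71 to minute 100, minute 103 to minute 125.
B, merged: minute 23 to minute 36, minute 73 to minute 118.
minute 25 to minute 43 minus B → minute 36 to minute 43.
minute 46 to minute 63: no B overlap → unchanged.
minute 71 to minute 100 minus B → minute 71 to minute 73.
minute 103 to minute 125 minus B → minute 118 to minute 125.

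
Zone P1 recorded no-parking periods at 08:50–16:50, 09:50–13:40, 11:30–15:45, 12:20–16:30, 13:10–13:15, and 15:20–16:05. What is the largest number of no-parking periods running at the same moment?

5

Sweep endpoints in order; track running count of active intervals.
Peak of 5 reached at 13:10.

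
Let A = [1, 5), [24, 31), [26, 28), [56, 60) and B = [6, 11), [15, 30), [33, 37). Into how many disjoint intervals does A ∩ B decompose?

Merge the first list: [1, 5), [24, 31), [56, 60).
A ∩ B = [24, 30).
That is 1 disjoint piece.

1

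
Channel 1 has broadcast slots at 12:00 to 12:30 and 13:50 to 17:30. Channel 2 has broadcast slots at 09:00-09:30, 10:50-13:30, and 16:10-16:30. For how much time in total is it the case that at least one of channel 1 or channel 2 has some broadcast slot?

6 h 50 min

A ∪ B = 09:00-09:30, 10:50-13:30, 13:50-17:30.
Total: 30 min + 2 h 40 min + 3 h 40 min = 6 h 50 min.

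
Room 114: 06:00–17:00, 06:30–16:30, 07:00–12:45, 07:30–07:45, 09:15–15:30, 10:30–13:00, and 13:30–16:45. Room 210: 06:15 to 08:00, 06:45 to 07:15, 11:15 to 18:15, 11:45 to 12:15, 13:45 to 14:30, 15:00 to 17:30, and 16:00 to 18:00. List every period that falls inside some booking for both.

06:15–08:00, 11:15–17:00

First set merges to 06:00–17:00.
Second set merges to 06:15–08:00, 11:15–18:15.
06:00–17:00 overlaps B on 06:15–08:00, 11:15–17:00.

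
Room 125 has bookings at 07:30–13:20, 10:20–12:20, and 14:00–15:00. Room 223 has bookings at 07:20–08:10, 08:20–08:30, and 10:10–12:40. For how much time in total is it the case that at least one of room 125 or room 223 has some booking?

A, merged: 07:30-13:20, 14:00-15:00.
A ∪ B = 07:20-13:20, 14:00-15:00.
Total: 6 h + 1 h = 7 h.

7 h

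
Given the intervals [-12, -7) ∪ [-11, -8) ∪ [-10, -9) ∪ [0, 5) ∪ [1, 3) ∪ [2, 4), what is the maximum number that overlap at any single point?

3

At -10, 3 of the intervals are simultaneously active.
No point has more.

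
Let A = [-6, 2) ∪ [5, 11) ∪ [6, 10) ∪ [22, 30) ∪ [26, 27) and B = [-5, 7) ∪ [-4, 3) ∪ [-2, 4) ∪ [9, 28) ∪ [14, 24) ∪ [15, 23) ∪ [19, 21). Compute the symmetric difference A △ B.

[-6, -5) ∪ [2, 5) ∪ [7, 9) ∪ [11, 22) ∪ [28, 30)

A, merged: [-6, 2), [5, 11), [22, 30).
B, merged: [-5, 7), [9, 28).
Only in the first: [-6, -5), [7, 9), [28, 30).
Only in the second: [2, 5), [11, 22).
Together these are the periods covered by exactly one.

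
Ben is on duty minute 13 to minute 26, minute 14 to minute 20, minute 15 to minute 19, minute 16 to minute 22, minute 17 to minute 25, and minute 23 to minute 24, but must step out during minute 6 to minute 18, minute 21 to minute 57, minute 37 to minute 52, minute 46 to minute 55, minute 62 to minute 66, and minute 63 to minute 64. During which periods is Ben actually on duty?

Merge the first list: minute 13 to minute 26.
Merge the second list: minute 6 to minute 18, minute 21 to minute 57, minute 62 to minute 66.
minute 13 to minute 26 minus B → minute 18 to minute 21.

minute 18 to minute 21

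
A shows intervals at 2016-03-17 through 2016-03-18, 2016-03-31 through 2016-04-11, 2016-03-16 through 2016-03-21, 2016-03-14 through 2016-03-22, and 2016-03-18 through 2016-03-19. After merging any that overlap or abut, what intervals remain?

Sort by start: 2016-03-14 through 2016-03-22, 2016-03-16 through 2016-03-21, 2016-03-17 through 2016-03-18, 2016-03-18 through 2016-03-19, 2016-03-31 through 2016-04-11.
2016-03-16 through 2016-03-21 overlaps/touches 2016-03-14 through 2016-03-22 → extend to 2016-03-14 through 2016-03-22.
2016-03-17 through 2016-03-18 overlaps/touches 2016-03-14 through 2016-03-22 → extend to 2016-03-14 through 2016-03-22.
2016-03-18 through 2016-03-19 overlaps/touches 2016-03-14 through 2016-03-22 → extend to 2016-03-14 through 2016-03-22.
2016-03-31 through 2016-04-11 is disjoint → start new block.

2016-03-14 through 2016-03-22, 2016-03-31 through 2016-04-11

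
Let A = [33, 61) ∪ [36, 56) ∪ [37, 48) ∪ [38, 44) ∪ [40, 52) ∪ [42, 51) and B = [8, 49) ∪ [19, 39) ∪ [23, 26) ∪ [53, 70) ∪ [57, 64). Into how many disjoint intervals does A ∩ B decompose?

2

First set merges to [33, 61).
Second set merges to [8, 49), [53, 70).
A ∩ B = [33, 49), [53, 61).
That is 2 disjoint pieces.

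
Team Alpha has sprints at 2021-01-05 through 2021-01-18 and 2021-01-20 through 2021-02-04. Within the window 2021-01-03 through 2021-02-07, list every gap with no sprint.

2021-01-03 through 2021-01-04, 2021-01-19 through 2021-01-19, 2021-02-05 through 2021-02-07

Covered (merged): 2021-01-05 through 2021-01-18, 2021-01-20 through 2021-02-04.
Complement within 2021-01-03 through 2021-02-07: 2021-01-03 through 2021-01-04, 2021-01-19 through 2021-01-19, 2021-02-05 through 2021-02-07.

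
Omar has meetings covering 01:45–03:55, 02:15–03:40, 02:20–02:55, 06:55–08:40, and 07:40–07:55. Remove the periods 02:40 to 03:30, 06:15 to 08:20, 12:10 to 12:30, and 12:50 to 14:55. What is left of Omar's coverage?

01:45-02:40, 03:30-03:55, 08:20-08:40

Merge the first list: 01:45-03:55, 06:55-08:40.
01:45-03:55 \ B = 01:45-02:40, 03:30-03:55.
06:55-08:40 \ B = 08:20-08:40.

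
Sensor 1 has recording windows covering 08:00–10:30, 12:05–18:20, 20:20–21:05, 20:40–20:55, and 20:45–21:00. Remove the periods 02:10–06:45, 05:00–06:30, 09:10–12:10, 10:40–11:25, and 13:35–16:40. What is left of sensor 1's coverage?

08:00-09:10, 12:10-13:35, 16:40-18:20, 20:20-21:05

First set merges to 08:00-10:30, 12:05-18:20, 20:20-21:05.
Second set merges to 02:10-06:45, 09:10-12:10, 13:35-16:40.
08:00-10:30 minus B → 08:00-09:10.
12:05-18:20 minus B → 12:10-13:35, 16:40-18:20.
20:20-21:05: no B overlap → unchanged.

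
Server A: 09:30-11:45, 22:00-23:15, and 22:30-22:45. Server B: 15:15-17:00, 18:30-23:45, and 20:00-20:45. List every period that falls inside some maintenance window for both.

First set merges to 09:30-11:45, 22:00-23:15.
Second set merges to 15:15-17:00, 18:30-23:45.
09:30-11:45 meets no B interval.
22:00-23:15 ∩ B → 22:00-23:15.

22:00-23:15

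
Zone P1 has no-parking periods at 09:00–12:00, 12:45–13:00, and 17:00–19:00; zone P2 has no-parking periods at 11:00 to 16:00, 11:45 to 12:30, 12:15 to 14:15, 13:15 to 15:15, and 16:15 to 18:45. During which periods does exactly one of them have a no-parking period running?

Merge the second list: 11:00–16:00, 16:15–18:45.
Only in the first: 09:00–11:00, 18:45–19:00.
Only in the second: 12:00–12:45, 13:00–16:00, 16:15–17:00.
Together these are the periods covered by exactly one.

09:00–11:00, 12:00–12:45, 13:00–16:00, 16:15–17:00, 18:45–19:00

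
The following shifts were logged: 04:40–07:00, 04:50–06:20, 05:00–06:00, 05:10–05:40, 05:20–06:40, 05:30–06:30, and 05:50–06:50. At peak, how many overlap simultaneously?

Sweep endpoints in order; track running count of active intervals.
Peak of 6 reached at 05:30.

6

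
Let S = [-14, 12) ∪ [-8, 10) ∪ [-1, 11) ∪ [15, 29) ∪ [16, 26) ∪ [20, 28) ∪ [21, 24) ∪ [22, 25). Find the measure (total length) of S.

40

Merged: [-14, 12), [15, 29).
Lengths: 26 + 14 = 40.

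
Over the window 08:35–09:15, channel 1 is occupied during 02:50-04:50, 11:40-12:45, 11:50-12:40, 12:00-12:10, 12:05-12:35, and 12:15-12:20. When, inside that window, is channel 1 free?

Covered (merged): 02:50–04:50, 11:40–12:45.
Complement within 08:35–09:15: 08:35–09:15.

08:35–09:15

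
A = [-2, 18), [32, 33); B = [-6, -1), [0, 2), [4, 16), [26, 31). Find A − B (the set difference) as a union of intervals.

[-1, 0) ∪ [2, 4) ∪ [16, 18) ∪ [32, 33)

[-2, 18) minus B → [-1, 0), [2, 4), [16, 18).
[32, 33): no B overlap → unchanged.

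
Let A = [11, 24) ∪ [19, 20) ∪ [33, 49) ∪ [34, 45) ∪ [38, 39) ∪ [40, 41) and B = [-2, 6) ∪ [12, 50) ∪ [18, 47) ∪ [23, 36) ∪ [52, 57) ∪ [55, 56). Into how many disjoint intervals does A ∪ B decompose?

A, merged: [11, 24), [33, 49).
B, merged: [-2, 6), [12, 50), [52, 57).
A ∪ B = [-2, 6), [11, 50), [52, 57).
That is 3 disjoint pieces.

3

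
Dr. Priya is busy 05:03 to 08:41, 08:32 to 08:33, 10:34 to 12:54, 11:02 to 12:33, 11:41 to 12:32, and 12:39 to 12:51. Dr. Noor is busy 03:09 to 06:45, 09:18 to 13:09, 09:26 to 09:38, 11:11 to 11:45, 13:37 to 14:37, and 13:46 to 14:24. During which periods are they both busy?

05:03-06:45, 10:34-12:54

Merge the first list: 05:03-08:41, 10:34-12:54.
Merge the second list: 03:09-06:45, 09:18-13:09, 13:37-14:37.
05:03-08:41 overlaps B on 05:03-06:45.
10:34-12:54 overlaps B on 10:34-12:54.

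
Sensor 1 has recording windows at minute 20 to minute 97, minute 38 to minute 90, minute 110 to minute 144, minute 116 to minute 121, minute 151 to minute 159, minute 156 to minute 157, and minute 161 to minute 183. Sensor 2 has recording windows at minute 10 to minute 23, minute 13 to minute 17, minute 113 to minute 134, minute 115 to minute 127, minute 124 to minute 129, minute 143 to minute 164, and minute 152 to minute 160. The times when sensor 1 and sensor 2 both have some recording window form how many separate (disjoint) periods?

5

Merge the first list: minute 20 to minute 97, minute 110 to minute 144, minute 151 to minute 159, minute 161 to minute 183.
Merge the second list: minute 10 to minute 23, minute 113 to minute 134, minute 143 to minute 164.
A ∩ B = minute 20 to minute 23, minute 113 to minute 134, minute 143 to minute 144, minute 151 to minute 159, minute 161 to minute 164.
That is 5 disjoint pieces.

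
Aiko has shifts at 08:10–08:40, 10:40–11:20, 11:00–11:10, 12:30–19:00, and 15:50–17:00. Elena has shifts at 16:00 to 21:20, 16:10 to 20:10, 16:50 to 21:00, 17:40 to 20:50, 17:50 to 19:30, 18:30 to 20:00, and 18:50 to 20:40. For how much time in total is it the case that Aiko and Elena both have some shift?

First set merges to 08:10–08:40, 10:40–11:20, 12:30–19:00.
Second set merges to 16:00–21:20.
A ∩ B = 16:00–19:00.
Total: 3 h.

3 h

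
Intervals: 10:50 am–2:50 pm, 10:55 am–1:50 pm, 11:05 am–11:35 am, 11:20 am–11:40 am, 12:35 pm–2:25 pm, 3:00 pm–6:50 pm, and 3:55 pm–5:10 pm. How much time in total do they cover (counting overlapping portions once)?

7 h 50 min

Merged: 10:50 am–2:50 pm, 3:00 pm–6:50 pm.
Lengths: 4 h + 3 h 50 min = 7 h 50 min.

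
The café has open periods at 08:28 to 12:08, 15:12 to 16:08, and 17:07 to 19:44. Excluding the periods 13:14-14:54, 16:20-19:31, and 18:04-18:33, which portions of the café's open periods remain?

08:28-12:08, 15:12-16:08, 19:31-19:44

Merge the second list: 13:14-14:54, 16:20-19:31.
08:28-12:08: nothing removed.
15:12-16:08: nothing removed.
17:07-19:44 \ B = 19:31-19:44.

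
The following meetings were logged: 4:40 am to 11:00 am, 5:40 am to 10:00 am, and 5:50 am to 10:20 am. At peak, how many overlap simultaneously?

3

At 5:50 am, 3 of the intervals are simultaneously active.
No point has more.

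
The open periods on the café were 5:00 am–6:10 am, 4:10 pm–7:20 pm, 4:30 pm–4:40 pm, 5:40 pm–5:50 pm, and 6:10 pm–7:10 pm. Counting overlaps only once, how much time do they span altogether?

Merged: 5:00 am–6:10 am, 4:10 pm–7:20 pm.
Lengths: 1 h 10 min + 3 h 10 min = 4 h 20 min.

4 h 20 min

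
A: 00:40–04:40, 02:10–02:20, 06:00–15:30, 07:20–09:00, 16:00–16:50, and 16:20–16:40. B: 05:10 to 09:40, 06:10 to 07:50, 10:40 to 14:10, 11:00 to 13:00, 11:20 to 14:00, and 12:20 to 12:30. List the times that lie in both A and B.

Merge the first list: 00:40–04:40, 06:00–15:30, 16:00–16:50.
Merge the second list: 05:10–09:40, 10:40–14:10.
00:40–04:40: no overlap with the second set.
06:00–15:30 meets the second set on 06:00–09:40, 10:40–14:10.
16:00–16:50: no overlap with the second set.

06:00–09:40, 10:40–14:10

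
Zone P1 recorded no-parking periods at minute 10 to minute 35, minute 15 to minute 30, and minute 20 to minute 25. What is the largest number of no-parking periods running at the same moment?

3

At minute 20, 3 of the intervals are simultaneously active.
No point has more.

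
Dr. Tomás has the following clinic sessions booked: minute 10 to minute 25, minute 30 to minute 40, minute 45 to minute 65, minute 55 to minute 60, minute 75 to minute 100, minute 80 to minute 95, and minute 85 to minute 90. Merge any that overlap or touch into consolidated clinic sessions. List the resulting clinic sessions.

minute 10 to minute 25, minute 30 to minute 40, minute 45 to minute 65, minute 75 to minute 100

minute 30 to minute 40 is disjoint → start new block.
minute 45 to minute 65 is disjoint → start new block.
minute 55 to minute 60 overlaps/touches minute 45 to minute 65 → extend to minute 45 to minute 65.
minute 75 to minute 100 is disjoint → start new block.
minute 80 to minute 95 overlaps/touches minute 75 to minute 100 → extend to minute 75 to minute 100.
minute 85 to minute 90 overlaps/touches minute 75 to minute 100 → extend to minute 75 to minute 100.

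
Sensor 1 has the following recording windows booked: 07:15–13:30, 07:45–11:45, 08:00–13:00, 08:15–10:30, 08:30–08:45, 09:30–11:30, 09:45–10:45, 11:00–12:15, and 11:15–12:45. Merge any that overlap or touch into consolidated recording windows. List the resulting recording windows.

07:45–11:45 overlaps/touches 07:15–13:30 → extend to 07:15–13:30.
08:00–13:00 overlaps/touches 07:15–13:30 → extend to 07:15–13:30.
08:15–10:30 overlaps/touches 07:15–13:30 → extend to 07:15–13:30.
08:30–08:45 overlaps/touches 07:15–13:30 → extend to 07:15–13:30.
09:30–11:30 overlaps/touches 07:15–13:30 → extend to 07:15–13:30.
09:45–10:45 overlaps/touches 07:15–13:30 → extend to 07:15–13:30.
11:00–12:15 overlaps/touches 07:15–13:30 → extend to 07:15–13:30.
11:15–12:45 overlaps/touches 07:15–13:30 → extend to 07:15–13:30.

07:15–13:30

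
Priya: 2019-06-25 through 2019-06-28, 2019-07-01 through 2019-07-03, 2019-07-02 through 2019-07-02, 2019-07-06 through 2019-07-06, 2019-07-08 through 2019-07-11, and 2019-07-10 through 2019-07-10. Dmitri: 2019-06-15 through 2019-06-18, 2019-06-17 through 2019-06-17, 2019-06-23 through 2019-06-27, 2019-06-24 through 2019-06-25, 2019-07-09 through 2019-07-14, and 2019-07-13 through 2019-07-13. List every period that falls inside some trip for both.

2019-06-25 through 2019-06-27, 2019-07-09 through 2019-07-11

Merge the first list: 2019-06-25 through 2019-06-28, 2019-07-01 through 2019-07-03, 2019-07-06 through 2019-07-06, 2019-07-08 through 2019-07-11.
Merge the second list: 2019-06-15 through 2019-06-18, 2019-06-23 through 2019-06-27, 2019-07-09 through 2019-07-14.
2019-06-25 through 2019-06-28 ∩ B → 2019-06-25 through 2019-06-27.
2019-07-01 through 2019-07-03 meets no B interval.
2019-07-06 through 2019-07-06 meets no B interval.
2019-07-08 through 2019-07-11 ∩ B → 2019-07-09 through 2019-07-11.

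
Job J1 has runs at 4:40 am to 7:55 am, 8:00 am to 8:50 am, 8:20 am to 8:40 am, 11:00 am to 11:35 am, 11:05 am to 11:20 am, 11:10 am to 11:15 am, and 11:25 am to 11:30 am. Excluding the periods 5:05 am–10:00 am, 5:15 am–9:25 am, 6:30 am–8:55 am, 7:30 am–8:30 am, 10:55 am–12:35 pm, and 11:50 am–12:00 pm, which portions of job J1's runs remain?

A, merged: 4:40 am–7:55 am, 8:00 am–8:50 am, 11:00 am–11:35 am.
B, merged: 5:05 am–10:00 am, 10:55 am–12:35 pm.
4:40 am–7:55 am minus B → 4:40 am–5:05 am.
8:00 am–8:50 am: fully covered by B → removed.
11:00 am–11:35 am: fully covered by B → removed.

4:40 am–5:05 am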